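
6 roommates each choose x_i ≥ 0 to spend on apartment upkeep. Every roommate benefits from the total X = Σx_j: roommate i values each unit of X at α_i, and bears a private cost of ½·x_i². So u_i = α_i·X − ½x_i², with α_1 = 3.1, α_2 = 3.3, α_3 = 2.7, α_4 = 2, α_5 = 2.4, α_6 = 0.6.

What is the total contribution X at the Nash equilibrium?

Roommate i's FOC: ∂u_i/∂x_i = α_i − x_i = 0, so x_i* = α_i.
NE contributions = (3.1, 3.3, 2.7, 2, 2.4, 0.6); X = 14.1.

14.1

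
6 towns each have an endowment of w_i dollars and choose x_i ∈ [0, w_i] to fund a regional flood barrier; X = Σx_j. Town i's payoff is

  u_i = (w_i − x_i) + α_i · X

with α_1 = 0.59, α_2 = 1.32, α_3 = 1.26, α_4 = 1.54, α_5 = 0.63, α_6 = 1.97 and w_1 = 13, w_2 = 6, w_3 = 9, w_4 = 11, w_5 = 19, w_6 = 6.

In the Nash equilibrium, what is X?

∂u_i/∂x_i = α_i − 1, so town i contributes w_i if α_i > 1, else 0.
α_i > 1 for i ∈ {2, 3, 4, 6}; NE contributions (0, 6, 9, 11, 0, 6), X = 32.

32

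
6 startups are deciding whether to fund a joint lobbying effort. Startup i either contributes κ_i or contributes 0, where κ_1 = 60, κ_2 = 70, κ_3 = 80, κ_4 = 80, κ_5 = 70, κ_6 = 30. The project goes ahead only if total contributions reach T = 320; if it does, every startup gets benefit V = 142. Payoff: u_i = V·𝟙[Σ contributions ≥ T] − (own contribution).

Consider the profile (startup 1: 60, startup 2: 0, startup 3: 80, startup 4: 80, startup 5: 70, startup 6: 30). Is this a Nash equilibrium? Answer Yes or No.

Total = 320 ≥ 320: provided.
Startup 1 (pledges 60, payoff 82): dropping to 0 → total 260, payoff 0. No gain.
Startup 2 (pledges 0, payoff 142): pledging 70 → total 390, payoff 72. No gain.
Startup 3 (pledges 80, payoff 62): dropping to 0 → total 240, payoff 0. No gain.
Startup 4 (pledges 80, payoff 62): dropping to 0 → total 240, payoff 0. No gain.
Startup 5 (pledges 70, payoff 72): dropping to 0 → total 250, payoff 0. No gain.
Startup 6 (pledges 30, payoff 112): dropping to 0 → total 290, payoff 0. No gain.

Yes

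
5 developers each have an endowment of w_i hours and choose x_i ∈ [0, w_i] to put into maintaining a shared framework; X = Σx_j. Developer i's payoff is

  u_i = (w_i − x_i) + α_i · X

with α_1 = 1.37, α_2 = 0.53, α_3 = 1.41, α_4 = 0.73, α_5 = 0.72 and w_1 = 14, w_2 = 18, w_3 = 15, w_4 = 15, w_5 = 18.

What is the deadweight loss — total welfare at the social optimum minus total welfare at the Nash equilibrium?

∂u_i/∂x_i = α_i − 1, so developer i contributes w_i if α_i > 1, else 0.
α_i > 1 for i ∈ {1, 3}; NE contributions (14, 0, 15, 0, 0), X = 29.
W^NE = Σw_i − X^NE + (Σα_i)·X^NE = 80 + 3.76·29 = 189.04.
Planner: ∂(Σu_j)/∂x_i = Σα_j − 1 = 3.76 > 0, so everyone contributes w_i; X^SO = 80, W^SO = 80 + 3.76·80 = 380.8.
Deadweight loss = 191.76.

191.76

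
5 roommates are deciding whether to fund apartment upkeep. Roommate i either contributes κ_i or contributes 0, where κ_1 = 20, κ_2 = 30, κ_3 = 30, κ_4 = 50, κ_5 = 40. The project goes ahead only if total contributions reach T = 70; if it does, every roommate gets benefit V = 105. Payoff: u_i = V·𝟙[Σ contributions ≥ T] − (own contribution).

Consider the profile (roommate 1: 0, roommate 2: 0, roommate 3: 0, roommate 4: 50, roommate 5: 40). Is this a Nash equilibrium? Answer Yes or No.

Yes

Total = 90 ≥ 70: provided.
Roommate 1 (pledges 0, payoff 105): pledging 20 → total 110, payoff 85. No gain.
Roommate 2 (pledges 0, payoff 105): pledging 30 → total 120, payoff 75. No gain.
Roommate 3 (pledges 0, payoff 105): pledging 30 → total 120, payoff 75. No gain.
Roommate 4 (pledges 50, payoff 55): dropping to 0 → total 40, payoff 0. No gain.
Roommate 5 (pledges 40, payoff 65): dropping to 0 → total 50, payoff 0. No gain.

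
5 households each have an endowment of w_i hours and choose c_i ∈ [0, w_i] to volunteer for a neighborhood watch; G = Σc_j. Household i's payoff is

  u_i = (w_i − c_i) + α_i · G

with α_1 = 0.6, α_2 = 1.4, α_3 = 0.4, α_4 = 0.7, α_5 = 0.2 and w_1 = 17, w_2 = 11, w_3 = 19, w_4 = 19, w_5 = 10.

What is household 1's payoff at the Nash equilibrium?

∂u_i/∂c_i = α_i − 1, so household i contributes w_i if α_i > 1, else 0.
α_i > 1 for i ∈ {2}; NE contributions (0, 11, 0, 0, 0), G = 11.
u_1 = (17 − 0) + 0.6·11 = 23.6.

23.6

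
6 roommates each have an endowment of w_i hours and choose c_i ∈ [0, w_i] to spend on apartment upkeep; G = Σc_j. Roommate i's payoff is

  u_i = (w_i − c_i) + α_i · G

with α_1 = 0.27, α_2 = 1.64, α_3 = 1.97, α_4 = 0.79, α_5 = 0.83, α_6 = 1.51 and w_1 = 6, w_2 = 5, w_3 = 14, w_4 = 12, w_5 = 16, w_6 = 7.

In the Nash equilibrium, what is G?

26

∂u_i/∂c_i = α_i − 1, so roommate i contributes w_i if α_i > 1, else 0.
α_i > 1 for i ∈ {2, 3, 6}; NE contributions (0, 5, 14, 0, 0, 7), G = 26.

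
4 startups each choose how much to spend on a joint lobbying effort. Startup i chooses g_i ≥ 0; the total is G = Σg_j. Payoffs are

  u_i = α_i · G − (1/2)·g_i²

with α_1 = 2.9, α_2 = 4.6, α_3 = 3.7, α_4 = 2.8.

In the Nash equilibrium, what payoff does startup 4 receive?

Startup i's FOC: ∂u_i/∂g_i = α_i − g_i = 0, so g_i* = α_i.
NE contributions = (2.9, 4.6, 3.7, 2.8); G = 14.
u_4 = α_4·G − ½·(g_4)² = 2.8·14 − ½·2.8² = 35.28.

35.28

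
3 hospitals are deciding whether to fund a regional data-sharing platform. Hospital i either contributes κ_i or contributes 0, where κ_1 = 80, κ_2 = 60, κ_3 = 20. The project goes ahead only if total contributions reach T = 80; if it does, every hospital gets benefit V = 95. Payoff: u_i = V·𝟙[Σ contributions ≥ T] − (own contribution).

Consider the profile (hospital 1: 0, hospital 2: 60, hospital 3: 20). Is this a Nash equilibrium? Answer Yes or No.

Total = 80 ≥ 80: provided.
Hospital 1 (pledges 0, payoff 95): pledging 80 → total 160, payoff 15. No gain.
Hospital 2 (pledges 60, payoff 35): dropping to 0 → total 20, payoff 0. No gain.
Hospital 3 (pledges 20, payoff 75): dropping to 0 → total 60, payoff 0. No gain.

Yes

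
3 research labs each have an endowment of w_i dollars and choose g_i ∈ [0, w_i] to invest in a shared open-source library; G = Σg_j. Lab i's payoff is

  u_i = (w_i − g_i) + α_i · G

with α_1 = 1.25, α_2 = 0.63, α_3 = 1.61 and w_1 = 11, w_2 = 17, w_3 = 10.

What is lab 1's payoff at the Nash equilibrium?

∂u_i/∂g_i = α_i − 1, so lab i contributes w_i if α_i > 1, else 0.
α_i > 1 for i ∈ {1, 3}; NE contributions (11, 0, 10), G = 21.
u_1 = (11 − 11) + 1.25·21 = 26.25.

26.25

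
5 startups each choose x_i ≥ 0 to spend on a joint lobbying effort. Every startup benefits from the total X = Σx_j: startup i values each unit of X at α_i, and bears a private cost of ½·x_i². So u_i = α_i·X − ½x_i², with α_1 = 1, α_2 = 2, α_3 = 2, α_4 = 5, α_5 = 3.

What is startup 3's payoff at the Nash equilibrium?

24

Startup i's FOC: ∂u_i/∂x_i = α_i − x_i = 0, so x_i* = α_i.
NE contributions = (1, 2, 2, 5, 3); X = 13.
u_3 = α_3·X − ½·(x_3)² = 2·13 − ½·2² = 24.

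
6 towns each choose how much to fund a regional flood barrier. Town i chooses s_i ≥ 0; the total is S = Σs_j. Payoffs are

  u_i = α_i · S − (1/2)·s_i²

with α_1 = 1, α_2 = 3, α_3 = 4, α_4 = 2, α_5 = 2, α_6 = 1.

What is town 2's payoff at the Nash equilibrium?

34.5

Town i's FOC: ∂u_i/∂s_i = α_i − s_i = 0, so s_i* = α_i.
NE contributions = (1, 3, 4, 2, 2, 1); S = 13.
u_2 = α_2·S − ½·(s_2)² = 3·13 − ½·3² = 34.5.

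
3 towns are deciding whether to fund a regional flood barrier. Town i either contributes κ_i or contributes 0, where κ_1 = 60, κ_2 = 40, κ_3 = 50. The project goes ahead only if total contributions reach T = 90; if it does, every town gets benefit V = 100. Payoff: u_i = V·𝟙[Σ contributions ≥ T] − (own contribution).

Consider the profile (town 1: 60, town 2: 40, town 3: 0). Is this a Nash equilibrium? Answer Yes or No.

Yes

Total = 100 ≥ 90: provided.
Town 1 (pledges 60, payoff 40): dropping to 0 → total 40, payoff 0. No gain.
Town 2 (pledges 40, payoff 60): dropping to 0 → total 60, payoff 0. No gain.
Town 3 (pledges 0, payoff 100): pledging 50 → total 150, payoff 50. No gain.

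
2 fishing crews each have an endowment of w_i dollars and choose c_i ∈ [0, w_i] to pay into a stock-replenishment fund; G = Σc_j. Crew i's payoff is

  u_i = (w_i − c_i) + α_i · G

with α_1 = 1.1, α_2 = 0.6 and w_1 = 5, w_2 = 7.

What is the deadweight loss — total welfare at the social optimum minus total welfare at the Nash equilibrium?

∂u_i/∂c_i = α_i − 1, so crew i contributes w_i if α_i > 1, else 0.
α_i > 1 for i ∈ {1}; NE contributions (5, 0), G = 5.
W^NE = Σw_i − G^NE + (Σα_i)·G^NE = 12 + 0.7·5 = 15.5.
Planner: ∂(Σu_j)/∂c_i = Σα_j − 1 = 0.7 > 0, so everyone contributes w_i; G^SO = 12, W^SO = 12 + 0.7·12 = 20.4.
Deadweight loss = 4.9.

4.9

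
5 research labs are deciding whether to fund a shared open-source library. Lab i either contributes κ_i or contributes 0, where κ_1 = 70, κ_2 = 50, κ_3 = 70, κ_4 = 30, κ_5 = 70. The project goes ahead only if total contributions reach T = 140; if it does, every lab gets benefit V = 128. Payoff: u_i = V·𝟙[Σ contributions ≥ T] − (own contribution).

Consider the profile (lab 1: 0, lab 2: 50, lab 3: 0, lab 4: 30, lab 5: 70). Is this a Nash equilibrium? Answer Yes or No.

Total = 150 ≥ 140: provided.
Lab 1 (pledges 0, payoff 128): pledging 70 → total 220, payoff 58. No gain.
Lab 2 (pledges 50, payoff 78): dropping to 0 → total 100, payoff 0. No gain.
Lab 3 (pledges 0, payoff 128): pledging 70 → total 220, payoff 58. No gain.
Lab 4 (pledges 30, payoff 98): dropping to 0 → total 120, payoff 0. No gain.
Lab 5 (pledges 70, payoff 58): dropping to 0 → total 80, payoff 0. No gain.

Yes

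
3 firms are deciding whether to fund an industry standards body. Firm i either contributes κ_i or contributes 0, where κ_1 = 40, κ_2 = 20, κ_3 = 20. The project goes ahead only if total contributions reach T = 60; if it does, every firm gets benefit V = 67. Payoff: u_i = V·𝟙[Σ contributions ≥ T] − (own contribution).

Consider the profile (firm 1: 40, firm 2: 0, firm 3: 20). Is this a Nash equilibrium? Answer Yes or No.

Total = 60 ≥ 60: provided.
Firm 1 (pledges 40, payoff 27): dropping to 0 → total 20, payoff 0. No gain.
Firm 2 (pledges 0, payoff 67): pledging 20 → total 80, payoff 47. No gain.
Firm 3 (pledges 20, payoff 47): dropping to 0 → total 40, payoff 0. No gain.

Yes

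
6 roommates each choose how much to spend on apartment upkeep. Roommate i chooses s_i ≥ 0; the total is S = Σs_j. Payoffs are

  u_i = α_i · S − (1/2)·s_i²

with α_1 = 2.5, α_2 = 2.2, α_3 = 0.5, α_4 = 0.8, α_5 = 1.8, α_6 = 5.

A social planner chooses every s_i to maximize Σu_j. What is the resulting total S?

Planner FOC: ∂(Σu_j)/∂s_i = (Σα_j) − s_i = 0, so s_i^SO = Σα_j = 12.8 for every i; S^SO = 76.8.

76.8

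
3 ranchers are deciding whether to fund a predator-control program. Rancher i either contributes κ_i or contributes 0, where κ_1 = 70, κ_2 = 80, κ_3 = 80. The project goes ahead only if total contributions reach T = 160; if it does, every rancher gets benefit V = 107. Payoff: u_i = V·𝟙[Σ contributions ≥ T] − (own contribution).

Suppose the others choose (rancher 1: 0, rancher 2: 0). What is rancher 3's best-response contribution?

Others' total = 0. Even contributing 80 gives 80 < 160: no benefit either way.
Best response: 0.

0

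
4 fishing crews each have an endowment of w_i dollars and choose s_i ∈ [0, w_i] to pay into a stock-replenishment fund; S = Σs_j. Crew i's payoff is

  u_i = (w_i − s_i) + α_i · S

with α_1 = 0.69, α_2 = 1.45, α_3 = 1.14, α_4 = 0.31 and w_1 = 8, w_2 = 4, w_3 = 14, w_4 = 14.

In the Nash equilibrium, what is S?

18

∂u_i/∂s_i = α_i − 1, so crew i contributes w_i if α_i > 1, else 0.
α_i > 1 for i ∈ {2, 3}; NE contributions (0, 4, 14, 0), S = 18.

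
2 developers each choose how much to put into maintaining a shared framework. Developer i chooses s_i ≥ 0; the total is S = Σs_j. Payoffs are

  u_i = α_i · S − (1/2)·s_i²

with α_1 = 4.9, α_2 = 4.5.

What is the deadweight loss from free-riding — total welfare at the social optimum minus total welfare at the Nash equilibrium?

Developer i's FOC: ∂u_i/∂s_i = α_i − s_i = 0, so s_i* = α_i.
NE contributions = (4.9, 4.5); S = 9.4.
W^NE = (Σα)·S − ½Σα_i² = 9.4² − ½·44.26 = 66.23.
Planner sets s_i = Σα_j = 9.4 for every i, so S^SO = 2·9.4 = 18.8.
W^SO = (Σα)·S^SO − ½·2·(Σα)² = (2/2)·9.4² = 88.36.
Deadweight loss = W^SO − W^NE = 22.13.

22.13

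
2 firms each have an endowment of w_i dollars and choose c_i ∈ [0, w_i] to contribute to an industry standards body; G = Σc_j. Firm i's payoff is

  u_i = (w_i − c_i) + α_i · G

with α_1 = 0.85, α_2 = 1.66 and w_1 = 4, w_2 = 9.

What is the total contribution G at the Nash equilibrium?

∂u_i/∂c_i = α_i − 1, so firm i contributes w_i if α_i > 1, else 0.
α_i > 1 for i ∈ {2}; NE contributions (0, 9), G = 9.

9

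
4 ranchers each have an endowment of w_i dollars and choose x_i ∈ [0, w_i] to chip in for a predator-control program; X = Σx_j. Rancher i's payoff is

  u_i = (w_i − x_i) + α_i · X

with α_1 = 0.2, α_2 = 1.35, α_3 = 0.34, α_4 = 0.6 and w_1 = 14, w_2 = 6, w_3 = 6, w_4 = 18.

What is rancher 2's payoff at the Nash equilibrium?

∂u_i/∂x_i = α_i − 1, so rancher i contributes w_i if α_i > 1, else 0.
α_i > 1 for i ∈ {2}; NE contributions (0, 6, 0, 0), X = 6.
u_2 = (6 − 6) + 1.35·6 = 8.1.

8.1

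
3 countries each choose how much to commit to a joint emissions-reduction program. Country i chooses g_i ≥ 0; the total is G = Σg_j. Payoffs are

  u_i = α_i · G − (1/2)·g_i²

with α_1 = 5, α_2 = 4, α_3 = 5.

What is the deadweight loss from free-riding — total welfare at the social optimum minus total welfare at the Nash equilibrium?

131

Country i's FOC: ∂u_i/∂g_i = α_i − g_i = 0, so g_i* = α_i.
NE contributions = (5, 4, 5); G = 14.
W^NE = (Σα)·G − ½Σα_i² = 14² − ½·66 = 163.
Planner sets g_i = Σα_j = 14 for every i, so G^SO = 3·14 = 42.
W^SO = (Σα)·G^SO − ½·3·(Σα)² = (3/2)·14² = 294.
Deadweight loss = W^SO − W^NE = 131.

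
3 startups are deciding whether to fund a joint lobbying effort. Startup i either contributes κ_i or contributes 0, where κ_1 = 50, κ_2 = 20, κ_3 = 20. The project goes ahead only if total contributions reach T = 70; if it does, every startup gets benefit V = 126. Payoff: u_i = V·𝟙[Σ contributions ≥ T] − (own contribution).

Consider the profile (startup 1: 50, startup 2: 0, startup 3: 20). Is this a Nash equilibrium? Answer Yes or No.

Yes

Total = 70 ≥ 70: provided.
Startup 1 (pledges 50, payoff 76): dropping to 0 → total 20, payoff 0. No gain.
Startup 2 (pledges 0, payoff 126): pledging 20 → total 90, payoff 106. No gain.
Startup 3 (pledges 20, payoff 106): dropping to 0 → total 50, payoff 0. No gain.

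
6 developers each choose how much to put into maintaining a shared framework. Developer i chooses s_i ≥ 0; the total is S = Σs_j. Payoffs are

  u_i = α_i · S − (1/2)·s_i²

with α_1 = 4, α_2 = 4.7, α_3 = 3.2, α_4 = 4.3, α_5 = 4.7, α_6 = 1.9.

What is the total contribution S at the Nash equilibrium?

22.8

Developer i's FOC: ∂u_i/∂s_i = α_i − s_i = 0, so s_i* = α_i.
NE contributions = (4, 4.7, 3.2, 4.3, 4.7, 1.9); S = 22.8.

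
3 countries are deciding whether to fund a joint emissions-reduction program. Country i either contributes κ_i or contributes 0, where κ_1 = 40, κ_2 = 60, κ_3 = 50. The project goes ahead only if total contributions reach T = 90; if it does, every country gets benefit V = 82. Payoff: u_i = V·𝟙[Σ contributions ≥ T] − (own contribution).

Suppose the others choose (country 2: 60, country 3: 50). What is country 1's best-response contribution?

0

Others' total = 110 ≥ 90; contributing adds cost 40 for no extra benefit.
Best response: 0.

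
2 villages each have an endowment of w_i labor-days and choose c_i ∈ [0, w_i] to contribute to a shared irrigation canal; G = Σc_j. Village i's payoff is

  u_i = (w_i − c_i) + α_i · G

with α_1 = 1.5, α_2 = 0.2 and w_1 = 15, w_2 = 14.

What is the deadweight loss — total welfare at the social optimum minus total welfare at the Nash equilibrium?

9.8

∂u_i/∂c_i = α_i − 1, so village i contributes w_i if α_i > 1, else 0.
α_i > 1 for i ∈ {1}; NE contributions (15, 0), G = 15.
W^NE = Σw_i − G^NE + (Σα_i)·G^NE = 29 + 0.7·15 = 39.5.
Planner: ∂(Σu_j)/∂c_i = Σα_j − 1 = 0.7 > 0, so everyone contributes w_i; G^SO = 29, W^SO = 29 + 0.7·29 = 49.3.
Deadweight loss = 9.8.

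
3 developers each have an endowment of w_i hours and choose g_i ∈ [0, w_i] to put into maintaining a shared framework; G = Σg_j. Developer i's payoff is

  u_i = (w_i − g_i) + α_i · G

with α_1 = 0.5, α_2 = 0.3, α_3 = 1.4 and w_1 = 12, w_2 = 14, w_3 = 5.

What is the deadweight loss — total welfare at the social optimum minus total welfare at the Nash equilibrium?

∂u_i/∂g_i = α_i − 1, so developer i contributes w_i if α_i > 1, else 0.
α_i > 1 for i ∈ {3}; NE contributions (0, 0, 5), G = 5.
W^NE = Σw_i − G^NE + (Σα_i)·G^NE = 31 + 1.2·5 = 37.
Planner: ∂(Σu_j)/∂g_i = Σα_j − 1 = 1.2 > 0, so everyone contributes w_i; G^SO = 31, W^SO = 31 + 1.2·31 = 68.2.
Deadweight loss = 31.2.

31.2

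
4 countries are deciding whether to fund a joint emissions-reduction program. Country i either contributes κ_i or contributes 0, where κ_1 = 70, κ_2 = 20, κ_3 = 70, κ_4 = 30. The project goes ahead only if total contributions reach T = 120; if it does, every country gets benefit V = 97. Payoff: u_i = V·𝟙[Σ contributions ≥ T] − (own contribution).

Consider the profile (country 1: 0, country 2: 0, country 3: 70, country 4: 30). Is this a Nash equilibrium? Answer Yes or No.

No

Total = 100 < 120: not provided.
Country 1 (pledges 0, payoff 0): pledging 70 → total 170, payoff 27. Profitable deviation.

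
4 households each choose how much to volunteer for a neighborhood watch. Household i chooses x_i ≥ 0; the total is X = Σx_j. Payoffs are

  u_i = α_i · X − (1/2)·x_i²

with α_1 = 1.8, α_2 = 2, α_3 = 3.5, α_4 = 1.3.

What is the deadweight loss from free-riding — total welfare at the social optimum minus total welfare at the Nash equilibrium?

Household i's FOC: ∂u_i/∂x_i = α_i − x_i = 0, so x_i* = α_i.
NE contributions = (1.8, 2, 3.5, 1.3); X = 8.6.
W^NE = (Σα)·X − ½Σα_i² = 8.6² − ½·21.18 = 63.37.
Planner sets x_i = Σα_j = 8.6 for every i, so X^SO = 4·8.6 = 34.4.
W^SO = (Σα)·X^SO − ½·4·(Σα)² = (4/2)·8.6² = 147.92.
Deadweight loss = W^SO − W^NE = 84.55.

84.55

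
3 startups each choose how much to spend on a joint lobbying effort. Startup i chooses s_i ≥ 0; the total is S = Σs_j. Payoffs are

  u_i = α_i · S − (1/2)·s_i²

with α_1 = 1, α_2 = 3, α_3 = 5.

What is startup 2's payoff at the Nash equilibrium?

Startup i's FOC: ∂u_i/∂s_i = α_i − s_i = 0, so s_i* = α_i.
NE contributions = (1, 3, 5); S = 9.
u_2 = α_2·S − ½·(s_2)² = 3·9 − ½·3² = 22.5.

22.5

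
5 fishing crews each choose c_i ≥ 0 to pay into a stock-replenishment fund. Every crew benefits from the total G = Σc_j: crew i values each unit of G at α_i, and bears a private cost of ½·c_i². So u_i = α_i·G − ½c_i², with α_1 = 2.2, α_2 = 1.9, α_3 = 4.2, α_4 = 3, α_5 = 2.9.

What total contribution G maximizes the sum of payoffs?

71

Planner FOC: ∂(Σu_j)/∂c_i = (Σα_j) − c_i = 0, so c_i^SO = Σα_j = 14.2 for every i; G^SO = 71.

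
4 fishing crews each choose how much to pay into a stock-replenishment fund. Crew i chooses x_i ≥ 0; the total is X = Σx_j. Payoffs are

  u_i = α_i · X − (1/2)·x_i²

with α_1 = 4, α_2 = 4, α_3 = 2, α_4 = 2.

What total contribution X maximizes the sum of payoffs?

48

Planner FOC: ∂(Σu_j)/∂x_i = (Σα_j) − x_i = 0, so x_i^SO = Σα_j = 12 for every i; X^SO = 48.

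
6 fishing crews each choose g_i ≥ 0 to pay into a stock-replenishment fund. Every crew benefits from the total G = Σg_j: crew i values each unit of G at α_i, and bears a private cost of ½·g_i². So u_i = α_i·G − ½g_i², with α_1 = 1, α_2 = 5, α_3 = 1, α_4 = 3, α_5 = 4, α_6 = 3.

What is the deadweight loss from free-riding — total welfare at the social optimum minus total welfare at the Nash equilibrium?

Crew i's FOC: ∂u_i/∂g_i = α_i − g_i = 0, so g_i* = α_i.
NE contributions = (1, 5, 1, 3, 4, 3); G = 17.
W^NE = (Σα)·G − ½Σα_i² = 17² − ½·61 = 258.5.
Planner sets g_i = Σα_j = 17 for every i, so G^SO = 6·17 = 102.
W^SO = (Σα)·G^SO − ½·6·(Σα)² = (6/2)·17² = 867.
Deadweight loss = W^SO − W^NE = 608.5.

608.5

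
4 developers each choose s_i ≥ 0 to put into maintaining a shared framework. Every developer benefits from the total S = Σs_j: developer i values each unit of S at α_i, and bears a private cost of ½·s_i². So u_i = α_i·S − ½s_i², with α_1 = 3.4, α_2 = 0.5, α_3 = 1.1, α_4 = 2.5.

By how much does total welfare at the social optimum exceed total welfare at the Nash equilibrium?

65.885

Developer i's FOC: ∂u_i/∂s_i = α_i − s_i = 0, so s_i* = α_i.
NE contributions = (3.4, 0.5, 1.1, 2.5); S = 7.5.
W^NE = (Σα)·S − ½Σα_i² = 7.5² − ½·19.27 = 46.615.
Planner sets s_i = Σα_j = 7.5 for every i, so S^SO = 4·7.5 = 30.
W^SO = (Σα)·S^SO − ½·4·(Σα)² = (4/2)·7.5² = 112.5.
Deadweight loss = W^SO − W^NE = 65.885.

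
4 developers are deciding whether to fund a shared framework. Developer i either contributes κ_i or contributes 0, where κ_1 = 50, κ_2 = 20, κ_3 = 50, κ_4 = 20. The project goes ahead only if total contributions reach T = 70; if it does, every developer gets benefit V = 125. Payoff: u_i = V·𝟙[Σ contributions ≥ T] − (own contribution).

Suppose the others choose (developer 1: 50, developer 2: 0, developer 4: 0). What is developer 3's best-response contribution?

50

Others' total = 50. Contributing 50 brings total to 100 ≥ 70: gain V − κ_3 = 75.
Best response: 50.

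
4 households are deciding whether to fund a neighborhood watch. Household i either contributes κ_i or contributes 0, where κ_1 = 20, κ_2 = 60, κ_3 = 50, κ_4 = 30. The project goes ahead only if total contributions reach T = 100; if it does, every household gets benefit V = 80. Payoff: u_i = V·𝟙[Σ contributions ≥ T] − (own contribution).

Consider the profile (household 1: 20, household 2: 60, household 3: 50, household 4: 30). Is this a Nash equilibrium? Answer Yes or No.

No

Total = 160 ≥ 100: provided.
Household 1 (pledges 20, payoff 60): dropping to 0 → total 140, payoff 80. Profitable deviation.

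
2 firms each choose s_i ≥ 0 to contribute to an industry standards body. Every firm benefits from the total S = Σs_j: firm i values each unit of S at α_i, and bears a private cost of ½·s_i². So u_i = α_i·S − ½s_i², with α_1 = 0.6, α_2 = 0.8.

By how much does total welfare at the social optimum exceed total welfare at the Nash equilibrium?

Firm i's FOC: ∂u_i/∂s_i = α_i − s_i = 0, so s_i* = α_i.
NE contributions = (0.6, 0.8); S = 1.4.
W^NE = (Σα)·S − ½Σα_i² = 1.4² − ½·1 = 1.46.
Planner sets s_i = Σα_j = 1.4 for every i, so S^SO = 2·1.4 = 2.8.
W^SO = (Σα)·S^SO − ½·2·(Σα)² = (2/2)·1.4² = 1.96.
Deadweight loss = W^SO − W^NE = 0.5.

0.5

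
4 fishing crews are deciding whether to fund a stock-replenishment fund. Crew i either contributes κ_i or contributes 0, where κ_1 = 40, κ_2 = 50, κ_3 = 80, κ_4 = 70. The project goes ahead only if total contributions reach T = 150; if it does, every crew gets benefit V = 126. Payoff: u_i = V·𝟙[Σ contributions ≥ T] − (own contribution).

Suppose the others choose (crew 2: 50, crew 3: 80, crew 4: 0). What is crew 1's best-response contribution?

40

Others' total = 130. Contributing 40 brings total to 170 ≥ 150: gain V − κ_1 = 86.
Best response: 40.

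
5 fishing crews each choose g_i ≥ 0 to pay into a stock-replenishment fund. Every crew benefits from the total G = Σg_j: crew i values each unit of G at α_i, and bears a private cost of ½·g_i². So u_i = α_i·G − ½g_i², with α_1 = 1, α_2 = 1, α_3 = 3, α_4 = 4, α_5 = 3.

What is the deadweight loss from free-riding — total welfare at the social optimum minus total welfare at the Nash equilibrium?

234

Crew i's FOC: ∂u_i/∂g_i = α_i − g_i = 0, so g_i* = α_i.
NE contributions = (1, 1, 3, 4, 3); G = 12.
W^NE = (Σα)·G − ½Σα_i² = 12² − ½·36 = 126.
Planner sets g_i = Σα_j = 12 for every i, so G^SO = 5·12 = 60.
W^SO = (Σα)·G^SO − ½·5·(Σα)² = (5/2)·12² = 360.
Deadweight loss = W^SO − W^NE = 234.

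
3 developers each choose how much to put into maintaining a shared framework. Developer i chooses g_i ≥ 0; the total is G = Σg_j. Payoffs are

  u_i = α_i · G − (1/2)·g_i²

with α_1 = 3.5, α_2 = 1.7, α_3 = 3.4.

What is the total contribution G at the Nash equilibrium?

8.6

Developer i's FOC: ∂u_i/∂g_i = α_i − g_i = 0, so g_i* = α_i.
NE contributions = (3.5, 1.7, 3.4); G = 8.6.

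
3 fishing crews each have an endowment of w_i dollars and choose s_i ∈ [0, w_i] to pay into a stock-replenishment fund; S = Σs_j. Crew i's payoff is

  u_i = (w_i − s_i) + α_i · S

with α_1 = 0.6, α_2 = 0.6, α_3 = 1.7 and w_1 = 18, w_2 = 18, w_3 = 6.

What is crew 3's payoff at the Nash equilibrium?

10.2

∂u_i/∂s_i = α_i − 1, so crew i contributes w_i if α_i > 1, else 0.
α_i > 1 for i ∈ {3}; NE contributions (0, 0, 6), S = 6.
u_3 = (6 − 6) + 1.7·6 = 10.2.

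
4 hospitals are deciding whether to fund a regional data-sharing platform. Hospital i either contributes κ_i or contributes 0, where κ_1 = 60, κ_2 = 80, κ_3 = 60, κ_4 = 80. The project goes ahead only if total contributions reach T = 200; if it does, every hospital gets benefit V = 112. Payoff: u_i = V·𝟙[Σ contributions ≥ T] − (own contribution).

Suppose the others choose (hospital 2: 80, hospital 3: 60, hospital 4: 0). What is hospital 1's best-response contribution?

60

Others' total = 140. Contributing 60 brings total to 200 ≥ 200: gain V − κ_1 = 52.
Best response: 60.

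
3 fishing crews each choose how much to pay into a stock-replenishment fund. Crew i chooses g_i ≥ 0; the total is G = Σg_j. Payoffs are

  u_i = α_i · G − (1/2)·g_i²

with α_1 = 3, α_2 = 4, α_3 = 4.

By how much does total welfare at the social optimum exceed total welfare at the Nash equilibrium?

81

Crew i's FOC: ∂u_i/∂g_i = α_i − g_i = 0, so g_i* = α_i.
NE contributions = (3, 4, 4); G = 11.
W^NE = (Σα)·G − ½Σα_i² = 11² − ½·41 = 100.5.
Planner sets g_i = Σα_j = 11 for every i, so G^SO = 3·11 = 33.
W^SO = (Σα)·G^SO − ½·3·(Σα)² = (3/2)·11² = 181.5.
Deadweight loss = W^SO − W^NE = 81.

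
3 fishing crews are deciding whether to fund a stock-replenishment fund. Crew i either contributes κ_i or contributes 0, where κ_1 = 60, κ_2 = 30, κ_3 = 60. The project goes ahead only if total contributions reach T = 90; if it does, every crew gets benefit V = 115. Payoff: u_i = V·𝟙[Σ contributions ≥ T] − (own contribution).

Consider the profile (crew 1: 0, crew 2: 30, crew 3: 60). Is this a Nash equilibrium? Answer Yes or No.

Total = 90 ≥ 90: provided.
Crew 1 (pledges 0, payoff 115): pledging 60 → total 150, payoff 55. No gain.
Crew 2 (pledges 30, payoff 85): dropping to 0 → total 60, payoff 0. No gain.
Crew 3 (pledges 60, payoff 55): dropping to 0 → total 30, payoff 0. No gain.

Yes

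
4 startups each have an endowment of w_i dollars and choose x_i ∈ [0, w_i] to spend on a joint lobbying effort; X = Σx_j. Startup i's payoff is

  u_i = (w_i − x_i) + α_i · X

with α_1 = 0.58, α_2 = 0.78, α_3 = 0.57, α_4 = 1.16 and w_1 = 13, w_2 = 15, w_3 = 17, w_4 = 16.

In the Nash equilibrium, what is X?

∂u_i/∂x_i = α_i − 1, so startup i contributes w_i if α_i > 1, else 0.
α_i > 1 for i ∈ {4}; NE contributions (0, 0, 0, 16), X = 16.

16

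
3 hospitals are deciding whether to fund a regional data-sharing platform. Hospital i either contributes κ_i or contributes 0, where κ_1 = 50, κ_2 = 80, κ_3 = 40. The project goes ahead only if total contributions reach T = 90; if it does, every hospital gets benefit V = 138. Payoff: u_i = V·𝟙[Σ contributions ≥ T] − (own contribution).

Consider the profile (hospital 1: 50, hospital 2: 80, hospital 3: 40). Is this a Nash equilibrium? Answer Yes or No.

No

Total = 170 ≥ 90: provided.
Hospital 1 (pledges 50, payoff 88): dropping to 0 → total 120, payoff 138. Profitable deviation.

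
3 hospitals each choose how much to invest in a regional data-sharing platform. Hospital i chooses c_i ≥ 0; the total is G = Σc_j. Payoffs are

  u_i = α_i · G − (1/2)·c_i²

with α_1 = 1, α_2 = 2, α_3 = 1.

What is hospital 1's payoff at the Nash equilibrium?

Hospital i's FOC: ∂u_i/∂c_i = α_i − c_i = 0, so c_i* = α_i.
NE contributions = (1, 2, 1); G = 4.
u_1 = α_1·G − ½·(c_1)² = 1·4 − ½·1² = 3.5.

3.5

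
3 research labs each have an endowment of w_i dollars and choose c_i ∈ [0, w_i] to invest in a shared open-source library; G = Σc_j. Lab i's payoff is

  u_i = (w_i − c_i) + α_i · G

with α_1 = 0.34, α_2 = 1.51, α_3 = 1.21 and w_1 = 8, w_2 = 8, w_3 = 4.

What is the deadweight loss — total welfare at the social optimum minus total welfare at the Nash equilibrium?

∂u_i/∂c_i = α_i − 1, so lab i contributes w_i if α_i > 1, else 0.
α_i > 1 for i ∈ {2, 3}; NE contributions (0, 8, 4), G = 12.
W^NE = Σw_i − G^NE + (Σα_i)·G^NE = 20 + 2.06·12 = 44.72.
Planner: ∂(Σu_j)/∂c_i = Σα_j − 1 = 2.06 > 0, so everyone contributes w_i; G^SO = 20, W^SO = 20 + 2.06·20 = 61.2.
Deadweight loss = 16.48.

16.48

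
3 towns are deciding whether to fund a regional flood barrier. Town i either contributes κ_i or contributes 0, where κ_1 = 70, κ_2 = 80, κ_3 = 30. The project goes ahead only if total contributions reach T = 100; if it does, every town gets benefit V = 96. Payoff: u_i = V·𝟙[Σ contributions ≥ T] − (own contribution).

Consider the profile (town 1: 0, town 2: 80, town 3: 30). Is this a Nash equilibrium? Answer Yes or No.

Yes

Total = 110 ≥ 100: provided.
Town 1 (pledges 0, payoff 96): pledging 70 → total 180, payoff 26. No gain.
Town 2 (pledges 80, payoff 16): dropping to 0 → total 30, payoff 0. No gain.
Town 3 (pledges 30, payoff 66): dropping to 0 → total 80, payoff 0. No gain.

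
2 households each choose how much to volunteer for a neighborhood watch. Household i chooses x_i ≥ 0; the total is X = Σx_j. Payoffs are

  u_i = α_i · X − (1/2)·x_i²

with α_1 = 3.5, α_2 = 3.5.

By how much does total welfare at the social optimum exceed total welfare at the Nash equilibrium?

Household i's FOC: ∂u_i/∂x_i = α_i − x_i = 0, so x_i* = α_i.
NE contributions = (3.5, 3.5); X = 7.
W^NE = (Σα)·X − ½Σα_i² = 7² − ½·24.5 = 36.75.
Planner sets x_i = Σα_j = 7 for every i, so X^SO = 2·7 = 14.
W^SO = (Σα)·X^SO − ½·2·(Σα)² = (2/2)·7² = 49.
Deadweight loss = W^SO − W^NE = 12.25.

12.25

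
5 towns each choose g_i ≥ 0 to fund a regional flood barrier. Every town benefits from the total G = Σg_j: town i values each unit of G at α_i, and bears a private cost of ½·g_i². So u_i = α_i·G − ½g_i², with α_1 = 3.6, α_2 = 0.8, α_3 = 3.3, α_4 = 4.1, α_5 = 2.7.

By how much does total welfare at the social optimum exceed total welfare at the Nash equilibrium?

Town i's FOC: ∂u_i/∂g_i = α_i − g_i = 0, so g_i* = α_i.
NE contributions = (3.6, 0.8, 3.3, 4.1, 2.7); G = 14.5.
W^NE = (Σα)·G − ½Σα_i² = 14.5² − ½·48.59 = 185.955.
Planner sets g_i = Σα_j = 14.5 for every i, so G^SO = 5·14.5 = 72.5.
W^SO = (Σα)·G^SO − ½·5·(Σα)² = (5/2)·14.5² = 525.625.
Deadweight loss = W^SO − W^NE = 339.67.

339.67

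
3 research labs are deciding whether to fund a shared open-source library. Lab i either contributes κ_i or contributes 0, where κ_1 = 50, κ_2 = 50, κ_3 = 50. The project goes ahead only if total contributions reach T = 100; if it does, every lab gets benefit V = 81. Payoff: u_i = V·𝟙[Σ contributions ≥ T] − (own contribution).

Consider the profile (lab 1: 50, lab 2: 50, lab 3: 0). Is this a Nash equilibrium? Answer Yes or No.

Total = 100 ≥ 100: provided.
Lab 1 (pledges 50, payoff 31): dropping to 0 → total 50, payoff 0. No gain.
Lab 2 (pledges 50, payoff 31): dropping to 0 → total 50, payoff 0. No gain.
Lab 3 (pledges 0, payoff 81): pledging 50 → total 150, payoff 31. No gain.

Yes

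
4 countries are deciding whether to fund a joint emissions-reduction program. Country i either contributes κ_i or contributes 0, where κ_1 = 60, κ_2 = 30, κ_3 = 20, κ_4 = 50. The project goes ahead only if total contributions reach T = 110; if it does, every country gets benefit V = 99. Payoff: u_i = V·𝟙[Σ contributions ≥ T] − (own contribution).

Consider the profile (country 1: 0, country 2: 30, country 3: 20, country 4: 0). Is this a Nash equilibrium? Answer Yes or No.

Total = 50 < 110: not provided.
Country 1 (pledges 0, payoff 0): pledging 60 → total 110, payoff 39. Profitable deviation.

No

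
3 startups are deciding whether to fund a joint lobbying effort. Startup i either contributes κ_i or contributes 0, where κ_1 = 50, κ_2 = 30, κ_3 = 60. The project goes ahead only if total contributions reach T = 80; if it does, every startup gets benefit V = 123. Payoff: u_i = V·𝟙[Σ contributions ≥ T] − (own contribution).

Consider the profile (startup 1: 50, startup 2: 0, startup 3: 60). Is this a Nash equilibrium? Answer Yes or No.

Yes

Total = 110 ≥ 80: provided.
Startup 1 (pledges 50, payoff 73): dropping to 0 → total 60, payoff 0. No gain.
Startup 2 (pledges 0, payoff 123): pledging 30 → total 140, payoff 93. No gain.
Startup 3 (pledges 60, payoff 63): dropping to 0 → total 50, payoff 0. No gain.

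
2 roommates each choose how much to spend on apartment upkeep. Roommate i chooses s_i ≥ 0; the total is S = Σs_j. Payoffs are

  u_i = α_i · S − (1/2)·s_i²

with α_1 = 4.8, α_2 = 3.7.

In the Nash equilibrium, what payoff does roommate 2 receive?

24.605

Roommate i's FOC: ∂u_i/∂s_i = α_i − s_i = 0, so s_i* = α_i.
NE contributions = (4.8, 3.7); S = 8.5.
u_2 = α_2·S − ½·(s_2)² = 3.7·8.5 − ½·3.7² = 24.605.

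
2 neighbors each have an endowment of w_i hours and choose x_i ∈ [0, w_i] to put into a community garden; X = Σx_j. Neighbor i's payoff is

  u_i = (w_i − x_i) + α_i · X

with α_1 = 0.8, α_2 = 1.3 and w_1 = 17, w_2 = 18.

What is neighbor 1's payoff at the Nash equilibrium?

31.4

∂u_i/∂x_i = α_i − 1, so neighbor i contributes w_i if α_i > 1, else 0.
α_i > 1 for i ∈ {2}; NE contributions (0, 18), X = 18.
u_1 = (17 − 0) + 0.8·18 = 31.4.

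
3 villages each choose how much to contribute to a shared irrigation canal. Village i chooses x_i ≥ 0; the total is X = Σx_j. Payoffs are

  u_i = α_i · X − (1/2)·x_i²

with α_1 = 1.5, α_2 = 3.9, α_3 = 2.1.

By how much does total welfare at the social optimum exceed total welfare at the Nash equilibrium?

Village i's FOC: ∂u_i/∂x_i = α_i − x_i = 0, so x_i* = α_i.
NE contributions = (1.5, 3.9, 2.1); X = 7.5.
W^NE = (Σα)·X − ½Σα_i² = 7.5² − ½·21.87 = 45.315.
Planner sets x_i = Σα_j = 7.5 for every i, so X^SO = 3·7.5 = 22.5.
W^SO = (Σα)·X^SO − ½·3·(Σα)² = (3/2)·7.5² = 84.375.
Deadweight loss = W^SO − W^NE = 39.06.

39.06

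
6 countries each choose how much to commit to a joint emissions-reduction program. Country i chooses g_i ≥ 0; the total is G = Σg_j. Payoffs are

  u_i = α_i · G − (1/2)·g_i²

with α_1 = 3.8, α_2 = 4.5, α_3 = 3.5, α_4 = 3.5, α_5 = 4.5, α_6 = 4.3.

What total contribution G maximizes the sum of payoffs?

Planner FOC: ∂(Σu_j)/∂g_i = (Σα_j) − g_i = 0, so g_i^SO = Σα_j = 24.1 for every i; G^SO = 144.6.

144.6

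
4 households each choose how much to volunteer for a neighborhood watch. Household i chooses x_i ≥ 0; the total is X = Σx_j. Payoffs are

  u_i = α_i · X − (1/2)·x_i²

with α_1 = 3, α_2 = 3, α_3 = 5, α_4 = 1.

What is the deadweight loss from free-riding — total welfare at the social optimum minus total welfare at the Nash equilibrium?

166

Household i's FOC: ∂u_i/∂x_i = α_i − x_i = 0, so x_i* = α_i.
NE contributions = (3, 3, 5, 1); X = 12.
W^NE = (Σα)·X − ½Σα_i² = 12² − ½·44 = 122.
Planner sets x_i = Σα_j = 12 for every i, so X^SO = 4·12 = 48.
W^SO = (Σα)·X^SO − ½·4·(Σα)² = (4/2)·12² = 288.
Deadweight loss = W^SO − W^NE = 166.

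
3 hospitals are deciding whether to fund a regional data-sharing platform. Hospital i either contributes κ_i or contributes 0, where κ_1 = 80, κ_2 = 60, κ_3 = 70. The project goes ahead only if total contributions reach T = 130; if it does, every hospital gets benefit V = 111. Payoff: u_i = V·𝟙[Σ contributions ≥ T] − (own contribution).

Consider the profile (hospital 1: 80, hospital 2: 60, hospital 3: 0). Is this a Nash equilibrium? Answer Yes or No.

Yes

Total = 140 ≥ 130: provided.
Hospital 1 (pledges 80, payoff 31): dropping to 0 → total 60, payoff 0. No gain.
Hospital 2 (pledges 60, payoff 51): dropping to 0 → total 80, payoff 0. No gain.
Hospital 3 (pledges 0, payoff 111): pledging 70 → total 210, payoff 41. No gain.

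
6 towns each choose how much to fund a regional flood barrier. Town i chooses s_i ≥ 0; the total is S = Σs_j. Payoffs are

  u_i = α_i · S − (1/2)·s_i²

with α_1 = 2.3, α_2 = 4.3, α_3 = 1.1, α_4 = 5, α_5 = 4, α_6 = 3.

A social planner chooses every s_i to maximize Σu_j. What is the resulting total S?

Planner FOC: ∂(Σu_j)/∂s_i = (Σα_j) − s_i = 0, so s_i^SO = Σα_j = 19.7 for every i; S^SO = 118.2.

118.2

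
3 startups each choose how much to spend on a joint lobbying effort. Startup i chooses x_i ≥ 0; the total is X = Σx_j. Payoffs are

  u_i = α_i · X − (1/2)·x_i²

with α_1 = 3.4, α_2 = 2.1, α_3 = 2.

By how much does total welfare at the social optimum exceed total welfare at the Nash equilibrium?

Startup i's FOC: ∂u_i/∂x_i = α_i − x_i = 0, so x_i* = α_i.
NE contributions = (3.4, 2.1, 2); X = 7.5.
W^NE = (Σα)·X − ½Σα_i² = 7.5² − ½·19.97 = 46.265.
Planner sets x_i = Σα_j = 7.5 for every i, so X^SO = 3·7.5 = 22.5.
W^SO = (Σα)·X^SO − ½·3·(Σα)² = (3/2)·7.5² = 84.375.
Deadweight loss = W^SO − W^NE = 38.11.

38.11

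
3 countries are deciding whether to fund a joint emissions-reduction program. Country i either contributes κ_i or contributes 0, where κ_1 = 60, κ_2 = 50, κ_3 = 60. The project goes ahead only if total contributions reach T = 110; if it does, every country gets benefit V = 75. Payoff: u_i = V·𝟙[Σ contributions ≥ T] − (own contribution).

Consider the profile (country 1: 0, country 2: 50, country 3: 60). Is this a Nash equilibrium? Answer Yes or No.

Total = 110 ≥ 110: provided.
Country 1 (pledges 0, payoff 75): pledging 60 → total 170, payoff 15. No gain.
Country 2 (pledges 50, payoff 25): dropping to 0 → total 60, payoff 0. No gain.
Country 3 (pledges 60, payoff 15): dropping to 0 → total 50, payoff 0. No gain.

Yes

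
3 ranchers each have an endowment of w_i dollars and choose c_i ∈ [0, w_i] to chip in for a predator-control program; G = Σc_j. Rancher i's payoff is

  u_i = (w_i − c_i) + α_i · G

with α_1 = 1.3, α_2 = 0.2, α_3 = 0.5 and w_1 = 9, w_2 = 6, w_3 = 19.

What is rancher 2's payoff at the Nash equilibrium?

7.8

∂u_i/∂c_i = α_i − 1, so rancher i contributes w_i if α_i > 1, else 0.
α_i > 1 for i ∈ {1}; NE contributions (9, 0, 0), G = 9.
u_2 = (6 − 0) + 0.2·9 = 7.8.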